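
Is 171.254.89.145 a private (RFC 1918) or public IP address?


RFC 1918 private ranges:
  10.0.0.0/8 (10.0.0.0 - 10.255.255.255)
  172.16.0.0/12 (172.16.0.0 - 172.31.255.255)
  192.168.0.0/16 (192.168.0.0 - 192.168.255.255)
Public (not in any RFC 1918 range)


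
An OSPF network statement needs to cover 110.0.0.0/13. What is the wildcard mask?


Subnet mask: 255.248.0.0
Wildcard = 255.255.255.255 - subnet mask
255 - 255 = 0
255 - 248 = 7
255 - 0 = 255
255 - 0 = 255
Wildcard: 0.7.255.255


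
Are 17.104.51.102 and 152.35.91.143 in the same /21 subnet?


Mask: 255.255.248.0
17.104.51.102 AND mask = 17.104.48.0
152.35.91.143 AND mask = 152.35.88.0
No, different subnets (17.104.48.0 vs 152.35.88.0)


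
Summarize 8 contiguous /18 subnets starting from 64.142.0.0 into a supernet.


Original prefix: /18
Number of subnets: 8 = 2^3
New prefix = 18 - 3 = 15
Supernet: 64.142.0.0/15


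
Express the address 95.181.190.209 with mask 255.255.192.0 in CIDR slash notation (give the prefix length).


Binary: 11111111.11111111.11000000.00000000
Count leading 1s
Prefix: /18


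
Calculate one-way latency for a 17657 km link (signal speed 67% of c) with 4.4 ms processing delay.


Speed = 0.67 * 3e5 km/s = 201000 km/s
Propagation delay = 17657 / 201000 = 0.0878 s = 87.8458 ms
Processing delay = 4.4 ms
Total one-way latency = 92.2458 ms


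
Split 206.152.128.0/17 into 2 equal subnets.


New prefix = 17 + 1 = 18
Each subnet has 16384 addresses
  206.152.128.0/18
  206.152.192.0/18
Subnets: 206.152.128.0/18, 206.152.192.0/18


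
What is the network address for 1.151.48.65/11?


IP:   00000001.10010111.00110000.01000001
Mask: 11111111.11100000.00000000.00000000
AND operation:
Net:  00000001.10000000.00000000.00000000
Network: 1.128.0.0/11


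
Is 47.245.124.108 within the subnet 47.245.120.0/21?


Subnet network: 47.245.120.0
Test IP AND mask: 47.245.120.0
Yes, 47.245.124.108 is in 47.245.120.0/21


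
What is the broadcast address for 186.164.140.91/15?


Network: 186.164.0.0/15
Host bits = 17
Set all host bits to 1:
Broadcast: 186.165.255.255


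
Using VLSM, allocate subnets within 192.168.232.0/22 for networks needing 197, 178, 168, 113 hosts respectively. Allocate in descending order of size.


197 hosts -> /24 (254 usable): 192.168.232.0/24
178 hosts -> /24 (254 usable): 192.168.233.0/24
168 hosts -> /24 (254 usable): 192.168.234.0/24
113 hosts -> /25 (126 usable): 192.168.235.0/25
Allocation: 192.168.232.0/24 (197 hosts, 254 usable); 192.168.233.0/24 (178 hosts, 254 usable); 192.168.234.0/24 (168 hosts, 254 usable); 192.168.235.0/25 (113 hosts, 126 usable)


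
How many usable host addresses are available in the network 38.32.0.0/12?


Host bits = 32 - 12 = 20
Total addresses = 2^20 = 1048576
Usable = total - 2 (network and broadcast)
Usable hosts: 1048574


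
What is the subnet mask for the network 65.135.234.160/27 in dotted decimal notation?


/27 means 27 network bits, 5 host bits
Binary: 11111111111111111111111111100000
Mask: 255.255.255.224


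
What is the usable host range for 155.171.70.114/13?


Network: 155.168.0.0
Broadcast: 155.175.255.255
First usable = network + 1
Last usable = broadcast - 1
Range: 155.168.0.1 to 155.175.255.254


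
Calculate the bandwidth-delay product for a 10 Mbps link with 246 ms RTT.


BDP = bandwidth * RTT
= 10 Mbps * 246 ms
= 10 * 1e6 * 246 / 1000 bits
= 2460000 bits
= 307500 bytes
= 300.293 KB
BDP = 2460000 bits (307500 bytes)


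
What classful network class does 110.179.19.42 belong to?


First octet: 110
Binary: 01101110
0xxxxxxx -> Class A (1-126)
Class A, default mask 255.0.0.0 (/8)


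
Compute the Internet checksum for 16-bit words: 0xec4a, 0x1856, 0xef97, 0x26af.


Sum all words (with carry folding):
+ 0xec4a = 0xec4a
+ 0x1856 = 0x04a1
+ 0xef97 = 0xf438
+ 0x26af = 0x1ae8
One's complement: ~0x1ae8
Checksum = 0xe517


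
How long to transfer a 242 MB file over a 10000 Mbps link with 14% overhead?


Effective throughput = 10000 * (1 - 14/100) = 8600 Mbps
File size in Mb = 242 * 8 = 1936 Mb
Time = 1936 / 8600
Time = 0.2251 seconds


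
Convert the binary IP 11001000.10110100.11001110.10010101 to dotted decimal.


11001000 = 200
10110100 = 180
11001110 = 206
10010101 = 149
IP: 200.180.206.149


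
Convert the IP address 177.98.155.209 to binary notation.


177 = 10110001
98 = 01100010
155 = 10011011
209 = 11010001
Binary: 10110001.01100010.10011011.11010001


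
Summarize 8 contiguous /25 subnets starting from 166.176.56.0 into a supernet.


Original prefix: /25
Number of subnets: 8 = 2^3
New prefix = 25 - 3 = 22
Supernet: 166.176.56.0/22


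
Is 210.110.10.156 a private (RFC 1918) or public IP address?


RFC 1918 private ranges:
  10.0.0.0/8 (10.0.0.0 - 10.255.255.255)
  172.16.0.0/12 (172.16.0.0 - 172.31.255.255)
  192.168.0.0/16 (192.168.0.0 - 192.168.255.255)
Public (not in any RFC 1918 range)


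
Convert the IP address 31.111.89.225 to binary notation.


31 = 00011111
111 = 01101111
89 = 01011001
225 = 11100001
Binary: 00011111.01101111.01011001.11100001


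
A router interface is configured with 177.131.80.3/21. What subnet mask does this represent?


/21 means 21 network bits, 11 host bits
Binary: 11111111111111111111100000000000
Mask: 255.255.248.0


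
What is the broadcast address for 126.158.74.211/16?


Network: 126.158.0.0/16
Host bits = 16
Set all host bits to 1:
Broadcast: 126.158.255.255


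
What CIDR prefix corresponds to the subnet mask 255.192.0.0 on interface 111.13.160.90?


Binary: 11111111.11000000.00000000.00000000
Count leading 1s
Prefix: /10


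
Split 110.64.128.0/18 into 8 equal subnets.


New prefix = 18 + 3 = 21
Each subnet has 2048 addresses
  110.64.128.0/21
  110.64.136.0/21
  110.64.144.0/21
  110.64.152.0/21
  110.64.160.0/21
  110.64.168.0/21
  110.64.176.0/21
  110.64.184.0/21
Subnets: 110.64.128.0/21, 110.64.136.0/21, 110.64.144.0/21, 110.64.152.0/21, 110.64.160.0/21, 110.64.168.0/21, 110.64.176.0/21, 110.64.184.0/21


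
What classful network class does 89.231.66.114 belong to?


First octet: 89
Binary: 01011001
0xxxxxxx -> Class A (1-126)
Class A, default mask 255.0.0.0 (/8)


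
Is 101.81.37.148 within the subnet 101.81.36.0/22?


Subnet network: 101.81.36.0
Test IP AND mask: 101.81.36.0
Yes, 101.81.37.148 is in 101.81.36.0/22


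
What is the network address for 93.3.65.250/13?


IP:   01011101.00000011.01000001.11111010
Mask: 11111111.11111000.00000000.00000000
AND operation:
Net:  01011101.00000000.00000000.00000000
Network: 93.0.0.0/13


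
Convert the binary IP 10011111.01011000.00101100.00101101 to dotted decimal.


10011111 = 159
01011000 = 88
00101100 = 44
00101101 = 45
IP: 159.88.44.45


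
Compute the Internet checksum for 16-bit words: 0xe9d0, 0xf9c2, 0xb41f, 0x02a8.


Sum all words (with carry folding):
+ 0xe9d0 = 0xe9d0
+ 0xf9c2 = 0xe393
+ 0xb41f = 0x97b3
+ 0x02a8 = 0x9a5b
One's complement: ~0x9a5b
Checksum = 0x65a4


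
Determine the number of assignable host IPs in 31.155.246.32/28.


Host bits = 32 - 28 = 4
Total addresses = 2^4 = 16
Usable = total - 2 (network and broadcast)
Usable hosts: 14


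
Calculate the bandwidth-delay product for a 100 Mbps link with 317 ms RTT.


BDP = bandwidth * RTT
= 100 Mbps * 317 ms
= 100 * 1e6 * 317 / 1000 bits
= 31700000 bits
= 3962500 bytes
= 3869.6289 KB
BDP = 31700000 bits (3962500 bytes)


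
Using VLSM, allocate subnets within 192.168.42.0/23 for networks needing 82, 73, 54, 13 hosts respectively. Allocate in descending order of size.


82 hosts -> /25 (126 usable): 192.168.42.0/25
73 hosts -> /25 (126 usable): 192.168.42.128/25
54 hosts -> /26 (62 usable): 192.168.43.0/26
13 hosts -> /28 (14 usable): 192.168.43.64/28
Allocation: 192.168.42.0/25 (82 hosts, 126 usable); 192.168.42.128/25 (73 hosts, 126 usable); 192.168.43.0/26 (54 hosts, 62 usable); 192.168.43.64/28 (13 hosts, 14 usable)


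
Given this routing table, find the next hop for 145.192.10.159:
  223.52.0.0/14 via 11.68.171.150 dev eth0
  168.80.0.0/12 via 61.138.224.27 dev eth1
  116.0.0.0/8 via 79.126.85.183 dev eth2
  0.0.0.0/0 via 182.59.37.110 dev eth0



Longest prefix match for 145.192.10.159:
  /14 223.52.0.0: no
  /12 168.80.0.0: no
  /8 116.0.0.0: no
  /0 0.0.0.0: MATCH
Selected: next-hop 182.59.37.110 via eth0 (matched /0)


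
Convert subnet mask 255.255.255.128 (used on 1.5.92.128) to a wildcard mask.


Subnet mask: 255.255.255.128
Wildcard = 255.255.255.255 - subnet mask
255 - 255 = 0
255 - 255 = 0
255 - 255 = 0
255 - 128 = 127
Wildcard: 0.0.0.127


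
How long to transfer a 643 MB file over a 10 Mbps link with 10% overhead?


Effective throughput = 10 * (1 - 10/100) = 9 Mbps
File size in Mb = 643 * 8 = 5144 Mb
Time = 5144 / 9
Time = 571.5556 seconds


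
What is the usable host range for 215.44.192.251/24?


Network: 215.44.192.0
Broadcast: 215.44.192.255
First usable = network + 1
Last usable = broadcast - 1
Range: 215.44.192.1 to 215.44.192.254


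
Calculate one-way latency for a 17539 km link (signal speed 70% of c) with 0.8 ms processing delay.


Speed = 0.7 * 3e5 km/s = 210000 km/s
Propagation delay = 17539 / 210000 = 0.0835 s = 83.519 ms
Processing delay = 0.8 ms
Total one-way latency = 84.319 ms


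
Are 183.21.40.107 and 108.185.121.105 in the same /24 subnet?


Mask: 255.255.255.0
183.21.40.107 AND mask = 183.21.40.0
108.185.121.105 AND mask = 108.185.121.0
No, different subnets (183.21.40.0 vs 108.185.121.0)


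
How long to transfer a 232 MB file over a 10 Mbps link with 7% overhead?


Effective throughput = 10 * (1 - 7/100) = 9.3 Mbps
File size in Mb = 232 * 8 = 1856 Mb
Time = 1856 / 9.3
Time = 199.5699 seconds


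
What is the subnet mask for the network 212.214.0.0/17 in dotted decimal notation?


/17 means 17 network bits, 15 host bits
Binary: 11111111111111111000000000000000
Mask: 255.255.128.0


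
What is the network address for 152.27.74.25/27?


IP:   10011000.00011011.01001010.00011001
Mask: 11111111.11111111.11111111.11100000
AND operation:
Net:  10011000.00011011.01001010.00000000
Network: 152.27.74.0/27


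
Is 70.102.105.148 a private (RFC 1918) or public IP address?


RFC 1918 private ranges:
  10.0.0.0/8 (10.0.0.0 - 10.255.255.255)
  172.16.0.0/12 (172.16.0.0 - 172.31.255.255)
  192.168.0.0/16 (192.168.0.0 - 192.168.255.255)
Public (not in any RFC 1918 range)


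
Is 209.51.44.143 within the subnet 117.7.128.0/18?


Subnet network: 117.7.128.0
Test IP AND mask: 209.51.0.0
No, 209.51.44.143 is not in 117.7.128.0/18


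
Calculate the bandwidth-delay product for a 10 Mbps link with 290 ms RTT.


BDP = bandwidth * RTT
= 10 Mbps * 290 ms
= 10 * 1e6 * 290 / 1000 bits
= 2900000 bits
= 362500 bytes
= 354.0039 KB
BDP = 2900000 bits (362500 bytes)


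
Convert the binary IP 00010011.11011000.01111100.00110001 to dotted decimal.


00010011 = 19
11011000 = 216
01111100 = 124
00110001 = 49
IP: 19.216.124.49


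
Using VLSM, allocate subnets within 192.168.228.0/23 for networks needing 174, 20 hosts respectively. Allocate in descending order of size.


174 hosts -> /24 (254 usable): 192.168.228.0/24
20 hosts -> /27 (30 usable): 192.168.229.0/27
Allocation: 192.168.228.0/24 (174 hosts, 254 usable); 192.168.229.0/27 (20 hosts, 30 usable)


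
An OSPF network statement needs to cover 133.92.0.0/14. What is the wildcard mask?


Subnet mask: 255.252.0.0
Wildcard = 255.255.255.255 - subnet mask
255 - 255 = 0
255 - 252 = 3
255 - 0 = 255
255 - 0 = 255
Wildcard: 0.3.255.255


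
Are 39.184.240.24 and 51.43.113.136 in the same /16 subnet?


Mask: 255.255.0.0
39.184.240.24 AND mask = 39.184.0.0
51.43.113.136 AND mask = 51.43.0.0
No, different subnets (39.184.0.0 vs 51.43.0.0)


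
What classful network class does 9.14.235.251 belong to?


First octet: 9
Binary: 00001001
0xxxxxxx -> Class A (1-126)
Class A, default mask 255.0.0.0 (/8)


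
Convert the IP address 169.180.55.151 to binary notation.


169 = 10101001
180 = 10110100
55 = 00110111
151 = 10010111
Binary: 10101001.10110100.00110111.10010111


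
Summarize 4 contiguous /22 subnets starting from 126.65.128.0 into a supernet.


Original prefix: /22
Number of subnets: 4 = 2^2
New prefix = 22 - 2 = 20
Supernet: 126.65.128.0/20


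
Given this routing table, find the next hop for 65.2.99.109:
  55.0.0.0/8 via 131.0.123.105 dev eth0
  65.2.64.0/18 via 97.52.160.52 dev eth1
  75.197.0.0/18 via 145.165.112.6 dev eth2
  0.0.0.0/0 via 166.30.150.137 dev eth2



Longest prefix match for 65.2.99.109:
  /8 55.0.0.0: no
  /18 65.2.64.0: MATCH
  /18 75.197.0.0: no
  /0 0.0.0.0: MATCH
Selected: next-hop 97.52.160.52 via eth1 (matched /18)


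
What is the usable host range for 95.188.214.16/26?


Network: 95.188.214.0
Broadcast: 95.188.214.63
First usable = network + 1
Last usable = broadcast - 1
Range: 95.188.214.1 to 95.188.214.62


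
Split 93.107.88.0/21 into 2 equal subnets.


New prefix = 21 + 1 = 22
Each subnet has 1024 addresses
  93.107.88.0/22
  93.107.92.0/22
Subnets: 93.107.88.0/22, 93.107.92.0/22


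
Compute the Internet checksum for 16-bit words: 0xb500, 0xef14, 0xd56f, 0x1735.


Sum all words (with carry folding):
+ 0xb500 = 0xb500
+ 0xef14 = 0xa415
+ 0xd56f = 0x7985
+ 0x1735 = 0x90ba
One's complement: ~0x90ba
Checksum = 0x6f45


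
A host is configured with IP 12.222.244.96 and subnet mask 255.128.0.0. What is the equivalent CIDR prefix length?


Binary: 11111111.10000000.00000000.00000000
Count leading 1s
Prefix: /9


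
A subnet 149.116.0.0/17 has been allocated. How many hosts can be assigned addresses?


Host bits = 32 - 17 = 15
Total addresses = 2^15 = 32768
Usable = total - 2 (network and broadcast)
Usable hosts: 32766


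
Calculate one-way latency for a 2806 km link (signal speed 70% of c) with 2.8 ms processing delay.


Speed = 0.7 * 3e5 km/s = 210000 km/s
Propagation delay = 2806 / 210000 = 0.0134 s = 13.3619 ms
Processing delay = 2.8 ms
Total one-way latency = 16.1619 ms


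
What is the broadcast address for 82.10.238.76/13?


Network: 82.8.0.0/13
Host bits = 19
Set all host bits to 1:
Broadcast: 82.15.255.255


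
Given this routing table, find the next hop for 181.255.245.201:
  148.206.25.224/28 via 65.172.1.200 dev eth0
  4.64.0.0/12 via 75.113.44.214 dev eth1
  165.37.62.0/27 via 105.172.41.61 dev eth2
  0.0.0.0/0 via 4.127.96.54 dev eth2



Longest prefix match for 181.255.245.201:
  /28 148.206.25.224: no
  /12 4.64.0.0: no
  /27 165.37.62.0: no
  /0 0.0.0.0: MATCH
Selected: next-hop 4.127.96.54 via eth2 (matched /0)


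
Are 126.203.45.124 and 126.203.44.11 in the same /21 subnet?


Mask: 255.255.248.0
126.203.45.124 AND mask = 126.203.40.0
126.203.44.11 AND mask = 126.203.40.0
Yes, same subnet (126.203.40.0)


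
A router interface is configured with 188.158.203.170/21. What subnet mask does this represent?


/21 means 21 network bits, 11 host bits
Binary: 11111111111111111111100000000000
Mask: 255.255.248.0


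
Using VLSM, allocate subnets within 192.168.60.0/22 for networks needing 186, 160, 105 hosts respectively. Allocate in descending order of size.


186 hosts -> /24 (254 usable): 192.168.60.0/24
160 hosts -> /24 (254 usable): 192.168.61.0/24
105 hosts -> /25 (126 usable): 192.168.62.0/25
Allocation: 192.168.60.0/24 (186 hosts, 254 usable); 192.168.61.0/24 (160 hosts, 254 usable); 192.168.62.0/25 (105 hosts, 126 usable)


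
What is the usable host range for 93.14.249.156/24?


Network: 93.14.249.0
Broadcast: 93.14.249.255
First usable = network + 1
Last usable = broadcast - 1
Range: 93.14.249.1 to 93.14.249.254


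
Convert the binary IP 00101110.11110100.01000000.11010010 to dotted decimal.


00101110 = 46
11110100 = 244
01000000 = 64
11010010 = 210
IP: 46.244.64.210


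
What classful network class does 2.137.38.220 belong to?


First octet: 2
Binary: 00000010
0xxxxxxx -> Class A (1-126)
Class A, default mask 255.0.0.0 (/8)


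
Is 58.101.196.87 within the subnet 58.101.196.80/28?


Subnet network: 58.101.196.80
Test IP AND mask: 58.101.196.80
Yes, 58.101.196.87 is in 58.101.196.80/28


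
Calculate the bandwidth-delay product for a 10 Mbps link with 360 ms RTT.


BDP = bandwidth * RTT
= 10 Mbps * 360 ms
= 10 * 1e6 * 360 / 1000 bits
= 3600000 bits
= 450000 bytes
= 439.4531 KB
BDP = 3600000 bits (450000 bytes)


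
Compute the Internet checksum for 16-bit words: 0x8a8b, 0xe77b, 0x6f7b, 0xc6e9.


Sum all words (with carry folding):
+ 0x8a8b = 0x8a8b
+ 0xe77b = 0x7207
+ 0x6f7b = 0xe182
+ 0xc6e9 = 0xa86c
One's complement: ~0xa86c
Checksum = 0x5793


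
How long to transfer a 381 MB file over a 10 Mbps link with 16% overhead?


Effective throughput = 10 * (1 - 16/100) = 8.4 Mbps
File size in Mb = 381 * 8 = 3048 Mb
Time = 3048 / 8.4
Time = 362.8571 seconds


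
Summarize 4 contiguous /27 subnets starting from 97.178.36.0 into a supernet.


Original prefix: /27
Number of subnets: 4 = 2^2
New prefix = 27 - 2 = 25
Supernet: 97.178.36.0/25


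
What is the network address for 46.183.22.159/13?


IP:   00101110.10110111.00010110.10011111
Mask: 11111111.11111000.00000000.00000000
AND operation:
Net:  00101110.10110000.00000000.00000000
Network: 46.176.0.0/13


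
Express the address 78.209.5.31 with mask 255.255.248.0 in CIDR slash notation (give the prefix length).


Binary: 11111111.11111111.11111000.00000000
Count leading 1s
Prefix: /21


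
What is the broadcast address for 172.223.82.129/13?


Network: 172.216.0.0/13
Host bits = 19
Set all host bits to 1:
Broadcast: 172.223.255.255


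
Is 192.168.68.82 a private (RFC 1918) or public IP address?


RFC 1918 private ranges:
  10.0.0.0/8 (10.0.0.0 - 10.255.255.255)
  172.16.0.0/12 (172.16.0.0 - 172.31.255.255)
  192.168.0.0/16 (192.168.0.0 - 192.168.255.255)
Private (in 192.168.0.0/16)


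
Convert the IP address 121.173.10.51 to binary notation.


121 = 01111001
173 = 10101101
10 = 00001010
51 = 00110011
Binary: 01111001.10101101.00001010.00110011


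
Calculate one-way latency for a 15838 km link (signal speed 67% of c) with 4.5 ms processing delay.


Speed = 0.67 * 3e5 km/s = 201000 km/s
Propagation delay = 15838 / 201000 = 0.0788 s = 78.796 ms
Processing delay = 4.5 ms
Total one-way latency = 83.296 ms


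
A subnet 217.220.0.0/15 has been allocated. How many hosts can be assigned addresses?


Host bits = 32 - 15 = 17
Total addresses = 2^17 = 131072
Usable = total - 2 (network and broadcast)
Usable hosts: 131070


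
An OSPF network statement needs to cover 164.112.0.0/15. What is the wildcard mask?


Subnet mask: 255.254.0.0
Wildcard = 255.255.255.255 - subnet mask
255 - 255 = 0
255 - 254 = 1
255 - 0 = 255
255 - 0 = 255
Wildcard: 0.1.255.255


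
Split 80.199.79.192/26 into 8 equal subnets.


New prefix = 26 + 3 = 29
Each subnet has 8 addresses
  80.199.79.192/29
  80.199.79.200/29
  80.199.79.208/29
  80.199.79.216/29
  80.199.79.224/29
  80.199.79.232/29
  80.199.79.240/29
  80.199.79.248/29
Subnets: 80.199.79.192/29, 80.199.79.200/29, 80.199.79.208/29, 80.199.79.216/29, 80.199.79.224/29, 80.199.79.232/29, 80.199.79.240/29, 80.199.79.248/29


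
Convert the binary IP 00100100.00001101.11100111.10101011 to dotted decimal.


00100100 = 36
00001101 = 13
11100111 = 231
10101011 = 171
IP: 36.13.231.171


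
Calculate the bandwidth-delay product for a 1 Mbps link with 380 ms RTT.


BDP = bandwidth * RTT
= 1 Mbps * 380 ms
= 1 * 1e6 * 380 / 1000 bits
= 380000 bits
= 47500 bytes
= 46.3867 KB
BDP = 380000 bits (47500 bytes)


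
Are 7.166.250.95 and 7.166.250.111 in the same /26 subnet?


Mask: 255.255.255.192
7.166.250.95 AND mask = 7.166.250.64
7.166.250.111 AND mask = 7.166.250.64
Yes, same subnet (7.166.250.64)


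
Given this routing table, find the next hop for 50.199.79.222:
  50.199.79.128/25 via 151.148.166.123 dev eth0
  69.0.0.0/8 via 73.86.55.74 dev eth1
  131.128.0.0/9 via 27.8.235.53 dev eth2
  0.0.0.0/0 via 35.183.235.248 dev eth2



Longest prefix match for 50.199.79.222:
  /25 50.199.79.128: MATCH
  /8 69.0.0.0: no
  /9 131.128.0.0: no
  /0 0.0.0.0: MATCH
Selected: next-hop 151.148.166.123 via eth0 (matched /25)


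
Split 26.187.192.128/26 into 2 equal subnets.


New prefix = 26 + 1 = 27
Each subnet has 32 addresses
  26.187.192.128/27
  26.187.192.160/27
Subnets: 26.187.192.128/27, 26.187.192.160/27


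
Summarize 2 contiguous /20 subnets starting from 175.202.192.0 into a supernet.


Original prefix: /20
Number of subnets: 2 = 2^1
New prefix = 20 - 1 = 19
Supernet: 175.202.192.0/19


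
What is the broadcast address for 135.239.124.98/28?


Network: 135.239.124.96/28
Host bits = 4
Set all host bits to 1:
Broadcast: 135.239.124.111


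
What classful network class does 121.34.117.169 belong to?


First octet: 121
Binary: 01111001
0xxxxxxx -> Class A (1-126)
Class A, default mask 255.0.0.0 (/8)


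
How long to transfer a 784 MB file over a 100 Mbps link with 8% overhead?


Effective throughput = 100 * (1 - 8/100) = 92 Mbps
File size in Mb = 784 * 8 = 6272 Mb
Time = 6272 / 92
Time = 68.1739 seconds


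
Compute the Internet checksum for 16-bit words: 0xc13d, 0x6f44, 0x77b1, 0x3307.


Sum all words (with carry folding):
+ 0xc13d = 0xc13d
+ 0x6f44 = 0x3082
+ 0x77b1 = 0xa833
+ 0x3307 = 0xdb3a
One's complement: ~0xdb3a
Checksum = 0x24c5


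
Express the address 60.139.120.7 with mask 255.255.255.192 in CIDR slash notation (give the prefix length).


Binary: 11111111.11111111.11111111.11000000
Count leading 1s
Prefix: /26


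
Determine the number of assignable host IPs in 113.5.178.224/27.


Host bits = 32 - 27 = 5
Total addresses = 2^5 = 32
Usable = total - 2 (network and broadcast)
Usable hosts: 30


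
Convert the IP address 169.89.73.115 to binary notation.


169 = 10101001
89 = 01011001
73 = 01001001
115 = 01110011
Binary: 10101001.01011001.01001001.01110011


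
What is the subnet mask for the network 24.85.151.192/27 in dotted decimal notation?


/27 means 27 network bits, 5 host bits
Binary: 11111111111111111111111111100000
Mask: 255.255.255.224


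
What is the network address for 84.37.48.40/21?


IP:   01010100.00100101.00110000.00101000
Mask: 11111111.11111111.11111000.00000000
AND operation:
Net:  01010100.00100101.00110000.00000000
Network: 84.37.48.0/21


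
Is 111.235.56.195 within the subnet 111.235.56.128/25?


Subnet network: 111.235.56.128
Test IP AND mask: 111.235.56.128
Yes, 111.235.56.195 is in 111.235.56.128/25


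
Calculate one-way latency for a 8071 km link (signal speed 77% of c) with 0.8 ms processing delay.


Speed = 0.77 * 3e5 km/s = 231000 km/s
Propagation delay = 8071 / 231000 = 0.0349 s = 34.9394 ms
Processing delay = 0.8 ms
Total one-way latency = 35.7394 ms


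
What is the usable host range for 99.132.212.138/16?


Network: 99.132.0.0
Broadcast: 99.132.255.255
First usable = network + 1
Last usable = broadcast - 1
Range: 99.132.0.1 to 99.132.255.254


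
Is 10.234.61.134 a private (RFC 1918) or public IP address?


RFC 1918 private ranges:
  10.0.0.0/8 (10.0.0.0 - 10.255.255.255)
  172.16.0.0/12 (172.16.0.0 - 172.31.255.255)
  192.168.0.0/16 (192.168.0.0 - 192.168.255.255)
Private (in 10.0.0.0/8)


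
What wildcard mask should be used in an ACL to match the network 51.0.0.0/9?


Subnet mask: 255.128.0.0
Wildcard = 255.255.255.255 - subnet mask
255 - 255 = 0
255 - 128 = 127
255 - 0 = 255
255 - 0 = 255
Wildcard: 0.127.255.255


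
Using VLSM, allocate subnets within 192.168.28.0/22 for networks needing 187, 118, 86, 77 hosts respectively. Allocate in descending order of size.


187 hosts -> /24 (254 usable): 192.168.28.0/24
118 hosts -> /25 (126 usable): 192.168.29.0/25
86 hosts -> /25 (126 usable): 192.168.29.128/25
77 hosts -> /25 (126 usable): 192.168.30.0/25
Allocation: 192.168.28.0/24 (187 hosts, 254 usable); 192.168.29.0/25 (118 hosts, 126 usable); 192.168.29.128/25 (86 hosts, 126 usable); 192.168.30.0/25 (77 hosts, 126 usable)


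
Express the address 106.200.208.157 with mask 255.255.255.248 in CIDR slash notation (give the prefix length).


Binary: 11111111.11111111.11111111.11111000
Count leading 1s
Prefix: /29


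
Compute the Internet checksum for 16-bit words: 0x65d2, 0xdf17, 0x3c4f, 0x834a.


Sum all words (with carry folding):
+ 0x65d2 = 0x65d2
+ 0xdf17 = 0x44ea
+ 0x3c4f = 0x8139
+ 0x834a = 0x0484
One's complement: ~0x0484
Checksum = 0xfb7b


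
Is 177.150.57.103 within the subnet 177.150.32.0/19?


Subnet network: 177.150.32.0
Test IP AND mask: 177.150.32.0
Yes, 177.150.57.103 is in 177.150.32.0/19


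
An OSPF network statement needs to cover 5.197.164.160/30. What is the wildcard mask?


Subnet mask: 255.255.255.252
Wildcard = 255.255.255.255 - subnet mask
255 - 255 = 0
255 - 255 = 0
255 - 255 = 0
255 - 252 = 3
Wildcard: 0.0.0.3


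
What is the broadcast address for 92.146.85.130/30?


Network: 92.146.85.128/30
Host bits = 2
Set all host bits to 1:
Broadcast: 92.146.85.131


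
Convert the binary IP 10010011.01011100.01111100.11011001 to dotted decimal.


10010011 = 147
01011100 = 92
01111100 = 124
11011001 = 217
IP: 147.92.124.217


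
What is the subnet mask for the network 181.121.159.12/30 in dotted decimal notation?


/30 means 30 network bits, 2 host bits
Binary: 11111111111111111111111111111100
Mask: 255.255.255.252


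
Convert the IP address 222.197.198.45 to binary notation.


222 = 11011110
197 = 11000101
198 = 11000110
45 = 00101101
Binary: 11011110.11000101.11000110.00101101


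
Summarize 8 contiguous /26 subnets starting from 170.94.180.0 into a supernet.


Original prefix: /26
Number of subnets: 8 = 2^3
New prefix = 26 - 3 = 23
Supernet: 170.94.180.0/23


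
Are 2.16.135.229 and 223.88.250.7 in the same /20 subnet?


Mask: 255.255.240.0
2.16.135.229 AND mask = 2.16.128.0
223.88.250.7 AND mask = 223.88.240.0
No, different subnets (2.16.128.0 vs 223.88.240.0)


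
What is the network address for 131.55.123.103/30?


IP:   10000011.00110111.01111011.01100111
Mask: 11111111.11111111.11111111.11111100
AND operation:
Net:  10000011.00110111.01111011.01100100
Network: 131.55.123.100/30


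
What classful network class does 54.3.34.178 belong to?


First octet: 54
Binary: 00110110
0xxxxxxx -> Class A (1-126)
Class A, default mask 255.0.0.0 (/8)


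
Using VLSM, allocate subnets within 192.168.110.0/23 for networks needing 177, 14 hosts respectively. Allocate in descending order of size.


177 hosts -> /24 (254 usable): 192.168.110.0/24
14 hosts -> /28 (14 usable): 192.168.111.0/28
Allocation: 192.168.110.0/24 (177 hosts, 254 usable); 192.168.111.0/28 (14 hosts, 14 usable)


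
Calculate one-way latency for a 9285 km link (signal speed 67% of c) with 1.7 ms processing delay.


Speed = 0.67 * 3e5 km/s = 201000 km/s
Propagation delay = 9285 / 201000 = 0.0462 s = 46.194 ms
Processing delay = 1.7 ms
Total one-way latency = 47.894 ms


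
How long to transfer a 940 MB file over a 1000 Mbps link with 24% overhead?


Effective throughput = 1000 * (1 - 24/100) = 760 Mbps
File size in Mb = 940 * 8 = 7520 Mb
Time = 7520 / 760
Time = 9.8947 seconds


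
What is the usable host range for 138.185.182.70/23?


Network: 138.185.182.0
Broadcast: 138.185.183.255
First usable = network + 1
Last usable = broadcast - 1
Range: 138.185.182.1 to 138.185.183.254


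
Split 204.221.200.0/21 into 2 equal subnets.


New prefix = 21 + 1 = 22
Each subnet has 1024 addresses
  204.221.200.0/22
  204.221.204.0/22
Subnets: 204.221.200.0/22, 204.221.204.0/22


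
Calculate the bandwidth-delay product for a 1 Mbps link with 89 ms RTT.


BDP = bandwidth * RTT
= 1 Mbps * 89 ms
= 1 * 1e6 * 89 / 1000 bits
= 89000 bits
= 11125 bytes
= 10.8643 KB
BDP = 89000 bits (11125 bytes)


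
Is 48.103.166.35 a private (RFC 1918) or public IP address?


RFC 1918 private ranges:
  10.0.0.0/8 (10.0.0.0 - 10.255.255.255)
  172.16.0.0/12 (172.16.0.0 - 172.31.255.255)
  192.168.0.0/16 (192.168.0.0 - 192.168.255.255)
Public (not in any RFC 1918 range)


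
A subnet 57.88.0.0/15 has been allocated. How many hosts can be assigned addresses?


Host bits = 32 - 15 = 17
Total addresses = 2^17 = 131072
Usable = total - 2 (network and broadcast)
Usable hosts: 131070


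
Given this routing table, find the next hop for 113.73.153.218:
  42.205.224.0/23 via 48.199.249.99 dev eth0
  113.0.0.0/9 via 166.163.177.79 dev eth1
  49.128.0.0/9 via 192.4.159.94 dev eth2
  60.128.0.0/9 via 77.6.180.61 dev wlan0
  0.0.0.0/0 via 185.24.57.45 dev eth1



Longest prefix match for 113.73.153.218:
  /23 42.205.224.0: no
  /9 113.0.0.0: MATCH
  /9 49.128.0.0: no
  /9 60.128.0.0: no
  /0 0.0.0.0: MATCH
Selected: next-hop 166.163.177.79 via eth1 (matched /9)


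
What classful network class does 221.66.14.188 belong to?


First octet: 221
Binary: 11011101
110xxxxx -> Class C (192-223)
Class C, default mask 255.255.255.0 (/24)


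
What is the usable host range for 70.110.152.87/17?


Network: 70.110.128.0
Broadcast: 70.110.255.255
First usable = network + 1
Last usable = broadcast - 1
Range: 70.110.128.1 to 70.110.255.254


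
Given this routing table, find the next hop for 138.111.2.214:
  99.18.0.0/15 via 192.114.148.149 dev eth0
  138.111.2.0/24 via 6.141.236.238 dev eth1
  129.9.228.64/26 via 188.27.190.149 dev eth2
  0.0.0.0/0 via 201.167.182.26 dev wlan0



Longest prefix match for 138.111.2.214:
  /15 99.18.0.0: no
  /24 138.111.2.0: MATCH
  /26 129.9.228.64: no
  /0 0.0.0.0: MATCH
Selected: next-hop 6.141.236.238 via eth1 (matched /24)


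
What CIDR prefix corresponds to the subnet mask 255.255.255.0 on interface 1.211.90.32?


Binary: 11111111.11111111.11111111.00000000
Count leading 1s
Prefix: /24


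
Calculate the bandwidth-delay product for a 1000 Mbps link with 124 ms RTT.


BDP = bandwidth * RTT
= 1000 Mbps * 124 ms
= 1000 * 1e6 * 124 / 1000 bits
= 124000000 bits
= 15500000 bytes
= 15136.7188 KB
BDP = 124000000 bits (15500000 bytes)


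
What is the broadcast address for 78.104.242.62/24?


Network: 78.104.242.0/24
Host bits = 8
Set all host bits to 1:
Broadcast: 78.104.242.255


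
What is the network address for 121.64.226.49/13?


IP:   01111001.01000000.11100010.00110001
Mask: 11111111.11111000.00000000.00000000
AND operation:
Net:  01111001.01000000.00000000.00000000
Network: 121.64.0.0/13


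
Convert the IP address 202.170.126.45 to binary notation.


202 = 11001010
170 = 10101010
126 = 01111110
45 = 00101101
Binary: 11001010.10101010.01111110.00101101


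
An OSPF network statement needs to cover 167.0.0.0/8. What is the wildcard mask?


Subnet mask: 255.0.0.0
Wildcard = 255.255.255.255 - subnet mask
255 - 255 = 0
255 - 0 = 255
255 - 0 = 255
255 - 0 = 255
Wildcard: 0.255.255.255


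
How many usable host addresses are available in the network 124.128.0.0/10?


Host bits = 32 - 10 = 22
Total addresses = 2^22 = 4194304
Usable = total - 2 (network and broadcast)
Usable hosts: 4194302


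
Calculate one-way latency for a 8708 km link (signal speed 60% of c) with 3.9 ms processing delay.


Speed = 0.6 * 3e5 km/s = 180000 km/s
Propagation delay = 8708 / 180000 = 0.0484 s = 48.3778 ms
Processing delay = 3.9 ms
Total one-way latency = 52.2778 ms


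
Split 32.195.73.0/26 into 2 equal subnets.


New prefix = 26 + 1 = 27
Each subnet has 32 addresses
  32.195.73.0/27
  32.195.73.32/27
Subnets: 32.195.73.0/27, 32.195.73.32/27


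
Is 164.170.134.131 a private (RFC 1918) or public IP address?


RFC 1918 private ranges:
  10.0.0.0/8 (10.0.0.0 - 10.255.255.255)
  172.16.0.0/12 (172.16.0.0 - 172.31.255.255)
  192.168.0.0/16 (192.168.0.0 - 192.168.255.255)
Public (not in any RFC 1918 range)


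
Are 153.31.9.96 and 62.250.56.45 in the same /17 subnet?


Mask: 255.255.128.0
153.31.9.96 AND mask = 153.31.0.0
62.250.56.45 AND mask = 62.250.0.0
No, different subnets (153.31.0.0 vs 62.250.0.0)


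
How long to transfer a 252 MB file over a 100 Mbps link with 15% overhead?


Effective throughput = 100 * (1 - 15/100) = 85 Mbps
File size in Mb = 252 * 8 = 2016 Mb
Time = 2016 / 85
Time = 23.7176 seconds


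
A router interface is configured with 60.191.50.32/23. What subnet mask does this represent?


/23 means 23 network bits, 9 host bits
Binary: 11111111111111111111111000000000
Mask: 255.255.254.0


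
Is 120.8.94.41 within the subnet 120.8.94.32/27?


Subnet network: 120.8.94.32
Test IP AND mask: 120.8.94.32
Yes, 120.8.94.41 is in 120.8.94.32/27


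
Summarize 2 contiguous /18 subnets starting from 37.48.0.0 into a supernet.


Original prefix: /18
Number of subnets: 2 = 2^1
New prefix = 18 - 1 = 17
Supernet: 37.48.0.0/17


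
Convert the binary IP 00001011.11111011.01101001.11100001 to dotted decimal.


00001011 = 11
11111011 = 251
01101001 = 105
11100001 = 225
IP: 11.251.105.225


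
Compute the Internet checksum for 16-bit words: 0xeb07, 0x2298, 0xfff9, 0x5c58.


Sum all words (with carry folding):
+ 0xeb07 = 0xeb07
+ 0x2298 = 0x0da0
+ 0xfff9 = 0x0d9a
+ 0x5c58 = 0x69f2
One's complement: ~0x69f2
Checksum = 0x960d


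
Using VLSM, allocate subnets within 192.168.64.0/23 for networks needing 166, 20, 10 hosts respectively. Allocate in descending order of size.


166 hosts -> /24 (254 usable): 192.168.64.0/24
20 hosts -> /27 (30 usable): 192.168.65.0/27
10 hosts -> /28 (14 usable): 192.168.65.32/28
Allocation: 192.168.64.0/24 (166 hosts, 254 usable); 192.168.65.0/27 (20 hosts, 30 usable); 192.168.65.32/28 (10 hosts, 14 usable)


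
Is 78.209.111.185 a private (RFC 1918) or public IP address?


RFC 1918 private ranges:
  10.0.0.0/8 (10.0.0.0 - 10.255.255.255)
  172.16.0.0/12 (172.16.0.0 - 172.31.255.255)
  192.168.0.0/16 (192.168.0.0 - 192.168.255.255)
Public (not in any RFC 1918 range)


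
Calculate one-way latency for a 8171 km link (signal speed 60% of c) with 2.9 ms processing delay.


Speed = 0.6 * 3e5 km/s = 180000 km/s
Propagation delay = 8171 / 180000 = 0.0454 s = 45.3944 ms
Processing delay = 2.9 ms
Total one-way latency = 48.2944 ms


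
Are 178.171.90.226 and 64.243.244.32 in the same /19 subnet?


Mask: 255.255.224.0
178.171.90.226 AND mask = 178.171.64.0
64.243.244.32 AND mask = 64.243.224.0
No, different subnets (178.171.64.0 vs 64.243.224.0)


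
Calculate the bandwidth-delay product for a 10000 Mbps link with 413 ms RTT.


BDP = bandwidth * RTT
= 10000 Mbps * 413 ms
= 10000 * 1e6 * 413 / 1000 bits
= 4130000000 bits
= 516250000 bytes
= 504150.3906 KB
BDP = 4130000000 bits (516250000 bytes)


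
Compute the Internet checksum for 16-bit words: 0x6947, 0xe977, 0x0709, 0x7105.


Sum all words (with carry folding):
+ 0x6947 = 0x6947
+ 0xe977 = 0x52bf
+ 0x0709 = 0x59c8
+ 0x7105 = 0xcacd
One's complement: ~0xcacd
Checksum = 0x3532


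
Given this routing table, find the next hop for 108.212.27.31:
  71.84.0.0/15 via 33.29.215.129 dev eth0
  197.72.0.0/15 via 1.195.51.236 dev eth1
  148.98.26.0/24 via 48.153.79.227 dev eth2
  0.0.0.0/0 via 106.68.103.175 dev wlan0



Longest prefix match for 108.212.27.31:
  /15 71.84.0.0: no
  /15 197.72.0.0: no
  /24 148.98.26.0: no
  /0 0.0.0.0: MATCH
Selected: next-hop 106.68.103.175 via wlan0 (matched /0)


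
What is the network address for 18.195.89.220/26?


IP:   00010010.11000011.01011001.11011100
Mask: 11111111.11111111.11111111.11000000
AND operation:
Net:  00010010.11000011.01011001.11000000
Network: 18.195.89.192/26


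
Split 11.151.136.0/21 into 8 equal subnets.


New prefix = 21 + 3 = 24
Each subnet has 256 addresses
  11.151.136.0/24
  11.151.137.0/24
  11.151.138.0/24
  11.151.139.0/24
  11.151.140.0/24
  11.151.141.0/24
  11.151.142.0/24
  11.151.143.0/24
Subnets: 11.151.136.0/24, 11.151.137.0/24, 11.151.138.0/24, 11.151.139.0/24, 11.151.140.0/24, 11.151.141.0/24, 11.151.142.0/24, 11.151.143.0/24


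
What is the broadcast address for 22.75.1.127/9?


Network: 22.0.0.0/9
Host bits = 23
Set all host bits to 1:
Broadcast: 22.127.255.255


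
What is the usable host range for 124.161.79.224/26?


Network: 124.161.79.192
Broadcast: 124.161.79.255
First usable = network + 1
Last usable = broadcast - 1
Range: 124.161.79.193 to 124.161.79.254


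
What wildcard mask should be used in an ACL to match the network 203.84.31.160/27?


Subnet mask: 255.255.255.224
Wildcard = 255.255.255.255 - subnet mask
255 - 255 = 0
255 - 255 = 0
255 - 255 = 0
255 - 224 = 31
Wildcard: 0.0.0.31


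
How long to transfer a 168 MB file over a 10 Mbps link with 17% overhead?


Effective throughput = 10 * (1 - 17/100) = 8.3 Mbps
File size in Mb = 168 * 8 = 1344 Mb
Time = 1344 / 8.3
Time = 161.9277 seconds


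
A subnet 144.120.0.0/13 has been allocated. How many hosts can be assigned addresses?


Host bits = 32 - 13 = 19
Total addresses = 2^19 = 524288
Usable = total - 2 (network and broadcast)
Usable hosts: 524286


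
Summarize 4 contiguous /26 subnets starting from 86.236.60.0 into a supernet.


Original prefix: /26
Number of subnets: 4 = 2^2
New prefix = 26 - 2 = 24
Supernet: 86.236.60.0/24


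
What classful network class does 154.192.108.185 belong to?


First octet: 154
Binary: 10011010
10xxxxxx -> Class B (128-191)
Class B, default mask 255.255.0.0 (/16)


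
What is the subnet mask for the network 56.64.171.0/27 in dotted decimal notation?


/27 means 27 network bits, 5 host bits
Binary: 11111111111111111111111111100000
Mask: 255.255.255.224


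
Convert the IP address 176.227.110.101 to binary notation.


176 = 10110000
227 = 11100011
110 = 01101110
101 = 01100101
Binary: 10110000.11100011.01101110.01100101


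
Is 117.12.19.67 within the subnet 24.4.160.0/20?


Subnet network: 24.4.160.0
Test IP AND mask: 117.12.16.0
No, 117.12.19.67 is not in 24.4.160.0/20


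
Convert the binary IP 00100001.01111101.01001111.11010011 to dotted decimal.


00100001 = 33
01111101 = 125
01001111 = 79
11010011 = 211
IP: 33.125.79.211


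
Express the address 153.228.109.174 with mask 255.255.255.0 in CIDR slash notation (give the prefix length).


Binary: 11111111.11111111.11111111.00000000
Count leading 1s
Prefix: /24


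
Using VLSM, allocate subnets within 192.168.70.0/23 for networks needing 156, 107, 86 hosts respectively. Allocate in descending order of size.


156 hosts -> /24 (254 usable): 192.168.70.0/24
107 hosts -> /25 (126 usable): 192.168.71.0/25
86 hosts -> /25 (126 usable): 192.168.71.128/25
Allocation: 192.168.70.0/24 (156 hosts, 254 usable); 192.168.71.0/25 (107 hosts, 126 usable); 192.168.71.128/25 (86 hosts, 126 usable)


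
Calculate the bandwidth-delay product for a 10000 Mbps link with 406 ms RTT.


BDP = bandwidth * RTT
= 10000 Mbps * 406 ms
= 10000 * 1e6 * 406 / 1000 bits
= 4060000000 bits
= 507500000 bytes
= 495605.4688 KB
BDP = 4060000000 bits (507500000 bytes)


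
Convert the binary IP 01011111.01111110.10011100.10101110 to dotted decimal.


01011111 = 95
01111110 = 126
10011100 = 156
10101110 = 174
IP: 95.126.156.174


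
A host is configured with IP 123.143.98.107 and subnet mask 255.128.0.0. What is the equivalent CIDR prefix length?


Binary: 11111111.10000000.00000000.00000000
Count leading 1s
Prefix: /9


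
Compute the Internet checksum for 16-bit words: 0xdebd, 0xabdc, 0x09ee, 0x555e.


Sum all words (with carry folding):
+ 0xdebd = 0xdebd
+ 0xabdc = 0x8a9a
+ 0x09ee = 0x9488
+ 0x555e = 0xe9e6
One's complement: ~0xe9e6
Checksum = 0x1619


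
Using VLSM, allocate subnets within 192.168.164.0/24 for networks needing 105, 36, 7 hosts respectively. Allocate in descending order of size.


105 hosts -> /25 (126 usable): 192.168.164.0/25
36 hosts -> /26 (62 usable): 192.168.164.128/26
7 hosts -> /28 (14 usable): 192.168.164.192/28
Allocation: 192.168.164.0/25 (105 hosts, 126 usable); 192.168.164.128/26 (36 hosts, 62 usable); 192.168.164.192/28 (7 hosts, 14 usable)
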